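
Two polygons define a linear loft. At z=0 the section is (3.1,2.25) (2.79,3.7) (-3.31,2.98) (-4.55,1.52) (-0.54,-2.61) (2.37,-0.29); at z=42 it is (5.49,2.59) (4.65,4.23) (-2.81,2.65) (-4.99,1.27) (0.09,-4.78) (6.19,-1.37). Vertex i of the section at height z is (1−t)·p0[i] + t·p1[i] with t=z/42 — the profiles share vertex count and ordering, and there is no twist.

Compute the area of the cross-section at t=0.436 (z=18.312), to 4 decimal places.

Area at t=0.436: 41.8597

Cross-section at t=0.436: each vertex is (1-t)·p0[i] + t·p1[i].
  v1: (1-0.436)·(3.1,2.25) + 0.436·(5.49,2.59) = (4.1420,2.3982)
  v2: (1-0.436)·(2.79,3.7) + 0.436·(4.65,4.23) = (3.6010,3.9311)
  v3: (1-0.436)·(-3.31,2.98) + 0.436·(-2.81,2.65) = (-3.0920,2.8361)
  v4: (1-0.436)·(-4.55,1.52) + 0.436·(-4.99,1.27) = (-4.7418,1.4110)
  v5: (1-0.436)·(-0.54,-2.61) + 0.436·(0.09,-4.78) = (-0.2653,-3.5561)
  v6: (1-0.436)·(2.37,-0.29) + 0.436·(6.19,-1.37) = (4.0355,-0.7609)
Shoelace sum Σ(x_i·y_{i+1} − x_{i+1}·y_i):
  i=1: 4.1420·3.9311 − 3.6010·2.3982 = +7.6467 (running +7.6467)
  i=2: 3.6010·2.8361 − -3.0920·3.9311 = +22.3677 (running +30.0144)
  i=3: -3.0920·1.4110 − -4.7418·2.8361 = +9.0856 (running +39.1000)
  i=4: -4.7418·-3.5561 − -0.2653·1.4110 = +17.2369 (running +56.3369)
  i=5: -0.2653·-0.7609 − 4.0355·-3.5561 = +14.5527 (running +70.8896)
  i=6: 4.0355·2.3982 − 4.1420·-0.7609 = +12.8297 (running +83.7193)
Area = |Σ|/2 = |83.7193|/2 = 41.8597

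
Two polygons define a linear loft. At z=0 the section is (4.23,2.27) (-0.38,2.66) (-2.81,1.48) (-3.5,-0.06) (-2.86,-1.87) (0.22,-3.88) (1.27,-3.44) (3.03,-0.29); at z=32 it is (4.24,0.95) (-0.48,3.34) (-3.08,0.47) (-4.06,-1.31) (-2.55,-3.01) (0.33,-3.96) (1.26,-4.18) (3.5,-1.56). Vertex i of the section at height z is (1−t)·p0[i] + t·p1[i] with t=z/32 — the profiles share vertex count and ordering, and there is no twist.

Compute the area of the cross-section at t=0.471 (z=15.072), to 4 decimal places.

Cross-section at t=0.471: each vertex is (1-t)·p0[i] + t·p1[i].
  v1: (1-0.471)·(4.23,2.27) + 0.471·(4.24,0.95) = (4.2347,1.6483)
  v2: (1-0.471)·(-0.38,2.66) + 0.471·(-0.48,3.34) = (-0.4271,2.9803)
  v3: (1-0.471)·(-2.81,1.48) + 0.471·(-3.08,0.47) = (-2.9372,1.0043)
  v4: (1-0.471)·(-3.5,-0.06) + 0.471·(-4.06,-1.31) = (-3.7638,-0.6487)
  v5: (1-0.471)·(-2.86,-1.87) + 0.471·(-2.55,-3.01) = (-2.7140,-2.4069)
  v6: (1-0.471)·(0.22,-3.88) + 0.471·(0.33,-3.96) = (0.2718,-3.9177)
  v7: (1-0.471)·(1.27,-3.44) + 0.471·(1.26,-4.18) = (1.2653,-3.7885)
  v8: (1-0.471)·(3.03,-0.29) + 0.471·(3.5,-1.56) = (3.2514,-0.8882)
Shoelace sum Σ(x_i·y_{i+1} − x_{i+1}·y_i):
  i=1: 4.2347·2.9803 − -0.4271·1.6483 = +13.3246 (running +13.3246)
  i=2: -0.4271·1.0043 − -2.9372·2.9803 = +8.3247 (running +21.6493)
  i=3: -2.9372·-0.6487 − -3.7638·1.0043 = +5.6854 (running +27.3347)
  i=4: -3.7638·-2.4069 − -2.7140·-0.6487 = +7.2984 (running +34.6331)
  i=5: -2.7140·-3.9177 − 0.2718·-2.4069 = +11.2868 (running +45.9199)
  i=6: 0.2718·-3.7885 − 1.2653·-3.9177 = +3.9272 (running +49.8471)
  i=7: 1.2653·-0.8882 − 3.2514·-3.7885 = +11.1942 (running +61.0413)
  i=8: 3.2514·1.6483 − 4.2347·-0.8882 = +9.1203 (running +70.1616)
Area = |Σ|/2 = |70.1616|/2 = 35.0808

Area at t=0.471: 35.0808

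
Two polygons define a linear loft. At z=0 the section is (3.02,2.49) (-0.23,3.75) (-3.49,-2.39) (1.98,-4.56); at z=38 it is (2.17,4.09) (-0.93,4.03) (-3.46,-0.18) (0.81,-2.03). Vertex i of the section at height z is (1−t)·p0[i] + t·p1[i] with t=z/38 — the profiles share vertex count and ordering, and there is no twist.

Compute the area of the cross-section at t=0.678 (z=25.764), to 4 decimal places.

Area at t=0.678: 24.2834

Cross-section at t=0.678: each vertex is (1-t)·p0[i] + t·p1[i].
  v1: (1-0.678)·(3.02,2.49) + 0.678·(2.17,4.09) = (2.4437,3.5748)
  v2: (1-0.678)·(-0.23,3.75) + 0.678·(-0.93,4.03) = (-0.7046,3.9398)
  v3: (1-0.678)·(-3.49,-2.39) + 0.678·(-3.46,-0.18) = (-3.4697,-0.8916)
  v4: (1-0.678)·(1.98,-4.56) + 0.678·(0.81,-2.03) = (1.1867,-2.8447)
Shoelace sum Σ(x_i·y_{i+1} − x_{i+1}·y_i):
  i=1: 2.4437·3.9398 − -0.7046·3.5748 = +12.1466 (running +12.1466)
  i=2: -0.7046·-0.8916 − -3.4697·3.9398 = +14.2981 (running +26.4447)
  i=3: -3.4697·-2.8447 − 1.1867·-0.8916 = +10.9281 (running +37.3729)
  i=4: 1.1867·3.5748 − 2.4437·-2.8447 = +11.1939 (running +48.5667)
Area = |Σ|/2 = |48.5667|/2 = 24.2834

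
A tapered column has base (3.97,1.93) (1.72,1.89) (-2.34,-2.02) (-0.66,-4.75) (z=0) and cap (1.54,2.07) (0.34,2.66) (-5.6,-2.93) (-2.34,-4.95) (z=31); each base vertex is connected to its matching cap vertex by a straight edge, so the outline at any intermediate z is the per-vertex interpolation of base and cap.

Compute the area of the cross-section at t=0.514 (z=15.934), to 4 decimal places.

Area at t=0.514: 18.3561

Cross-section at t=0.514: each vertex is (1-t)·p0[i] + t·p1[i].
  v1: (1-0.514)·(3.97,1.93) + 0.514·(1.54,2.07) = (2.7210,2.0020)
  v2: (1-0.514)·(1.72,1.89) + 0.514·(0.34,2.66) = (1.0107,2.2858)
  v3: (1-0.514)·(-2.34,-2.02) + 0.514·(-5.6,-2.93) = (-4.0156,-2.4877)
  v4: (1-0.514)·(-0.66,-4.75) + 0.514·(-2.34,-4.95) = (-1.5235,-4.8528)
Shoelace sum Σ(x_i·y_{i+1} − x_{i+1}·y_i):
  i=1: 2.7210·2.2858 − 1.0107·2.0020 = +4.1962 (running +4.1962)
  i=2: 1.0107·-2.4877 − -4.0156·2.2858 = +6.6646 (running +10.8608)
  i=3: -4.0156·-4.8528 − -1.5235·-2.4877 = +15.6970 (running +26.5578)
  i=4: -1.5235·2.0020 − 2.7210·-4.8528 = +10.1543 (running +36.7121)
Area = |Σ|/2 = |36.7121|/2 = 18.3561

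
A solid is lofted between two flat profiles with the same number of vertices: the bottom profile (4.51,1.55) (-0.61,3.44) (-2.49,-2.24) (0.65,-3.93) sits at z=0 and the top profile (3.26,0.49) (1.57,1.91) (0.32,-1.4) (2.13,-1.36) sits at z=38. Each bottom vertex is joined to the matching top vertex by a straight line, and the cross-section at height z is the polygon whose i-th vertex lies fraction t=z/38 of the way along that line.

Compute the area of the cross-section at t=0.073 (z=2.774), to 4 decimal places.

Cross-section at t=0.073: each vertex is (1-t)·p0[i] + t·p1[i].
  v1: (1-0.073)·(4.51,1.55) + 0.073·(3.26,0.49) = (4.4188,1.4726)
  v2: (1-0.073)·(-0.61,3.44) + 0.073·(1.57,1.91) = (-0.4509,3.3283)
  v3: (1-0.073)·(-2.49,-2.24) + 0.073·(0.32,-1.4) = (-2.2849,-2.1787)
  v4: (1-0.073)·(0.65,-3.93) + 0.073·(2.13,-1.36) = (0.7580,-3.7424)
Shoelace sum Σ(x_i·y_{i+1} − x_{i+1}·y_i):
  i=1: 4.4188·3.3283 − -0.4509·1.4726 = +15.3709 (running +15.3709)
  i=2: -0.4509·-2.1787 − -2.2849·3.3283 = +8.5870 (running +23.9580)
  i=3: -2.2849·-3.7424 − 0.7580·-2.1787 = +10.2024 (running +34.1604)
  i=4: 0.7580·1.4726 − 4.4188·-3.7424 = +17.6530 (running +51.8133)
Area = |Σ|/2 = |51.8133|/2 = 25.9067

Area at t=0.073: 25.9067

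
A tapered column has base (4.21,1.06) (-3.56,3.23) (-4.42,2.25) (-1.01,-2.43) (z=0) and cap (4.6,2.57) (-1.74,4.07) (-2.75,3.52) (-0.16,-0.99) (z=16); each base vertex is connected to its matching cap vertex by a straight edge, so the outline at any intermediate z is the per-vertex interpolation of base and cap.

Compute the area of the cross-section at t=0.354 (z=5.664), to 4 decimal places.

Area at t=0.354: 21.0530

Cross-section at t=0.354: each vertex is (1-t)·p0[i] + t·p1[i].
  v1: (1-0.354)·(4.21,1.06) + 0.354·(4.6,2.57) = (4.3481,1.5945)
  v2: (1-0.354)·(-3.56,3.23) + 0.354·(-1.74,4.07) = (-2.9157,3.5274)
  v3: (1-0.354)·(-4.42,2.25) + 0.354·(-2.75,3.52) = (-3.8288,2.6996)
  v4: (1-0.354)·(-1.01,-2.43) + 0.354·(-0.16,-0.99) = (-0.7091,-1.9202)
Shoelace sum Σ(x_i·y_{i+1} − x_{i+1}·y_i):
  i=1: 4.3481·3.5274 − -2.9157·1.5945 = +19.9864 (running +19.9864)
  i=2: -2.9157·2.6996 − -3.8288·3.5274 = +5.6344 (running +25.6208)
  i=3: -3.8288·-1.9202 − -0.7091·2.6996 = +9.2665 (running +34.8873)
  i=4: -0.7091·1.5945 − 4.3481·-1.9202 = +7.2186 (running +42.1060)
Area = |Σ|/2 = |42.1060|/2 = 21.0530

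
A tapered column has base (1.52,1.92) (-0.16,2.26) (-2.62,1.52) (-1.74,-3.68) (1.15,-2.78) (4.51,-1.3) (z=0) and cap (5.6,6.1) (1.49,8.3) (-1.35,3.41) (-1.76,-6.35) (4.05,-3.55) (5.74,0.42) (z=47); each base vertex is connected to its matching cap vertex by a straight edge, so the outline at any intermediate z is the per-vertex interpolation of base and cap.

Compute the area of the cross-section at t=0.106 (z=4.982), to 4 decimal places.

Area at t=0.106: 30.6334

Cross-section at t=0.106: each vertex is (1-t)·p0[i] + t·p1[i].
  v1: (1-0.106)·(1.52,1.92) + 0.106·(5.6,6.1) = (1.9525,2.3631)
  v2: (1-0.106)·(-0.16,2.26) + 0.106·(1.49,8.3) = (0.0149,2.9002)
  v3: (1-0.106)·(-2.62,1.52) + 0.106·(-1.35,3.41) = (-2.4854,1.7203)
  v4: (1-0.106)·(-1.74,-3.68) + 0.106·(-1.76,-6.35) = (-1.7421,-3.9630)
  v5: (1-0.106)·(1.15,-2.78) + 0.106·(4.05,-3.55) = (1.4574,-2.8616)
  v6: (1-0.106)·(4.51,-1.3) + 0.106·(5.74,0.42) = (4.6404,-1.1177)
Shoelace sum Σ(x_i·y_{i+1} − x_{i+1}·y_i):
  i=1: 1.9525·2.9002 − 0.0149·2.3631 = +5.6275 (running +5.6275)
  i=2: 0.0149·1.7203 − -2.4854·2.9002 = +7.2338 (running +12.8613)
  i=3: -2.4854·-3.9630 − -1.7421·1.7203 = +12.8466 (running +25.7079)
  i=4: -1.7421·-2.8616 − 1.4574·-3.9630 = +10.7610 (running +36.4689)
  i=5: 1.4574·-1.1177 − 4.6404·-2.8616 = +11.6501 (running +48.1190)
  i=6: 4.6404·2.3631 − 1.9525·-1.1177 = +13.1478 (running +61.2669)
Area = |Σ|/2 = |61.2669|/2 = 30.6334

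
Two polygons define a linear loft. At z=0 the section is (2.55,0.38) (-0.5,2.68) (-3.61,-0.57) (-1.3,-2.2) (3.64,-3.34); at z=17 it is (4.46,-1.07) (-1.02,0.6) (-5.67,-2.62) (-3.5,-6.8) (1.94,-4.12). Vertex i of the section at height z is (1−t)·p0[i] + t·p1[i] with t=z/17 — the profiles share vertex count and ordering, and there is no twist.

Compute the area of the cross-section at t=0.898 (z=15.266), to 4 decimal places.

Area at t=0.898: 38.9525

Cross-section at t=0.898: each vertex is (1-t)·p0[i] + t·p1[i].
  v1: (1-0.898)·(2.55,0.38) + 0.898·(4.46,-1.07) = (4.2652,-0.9221)
  v2: (1-0.898)·(-0.5,2.68) + 0.898·(-1.02,0.6) = (-0.9670,0.8122)
  v3: (1-0.898)·(-3.61,-0.57) + 0.898·(-5.67,-2.62) = (-5.4599,-2.4109)
  v4: (1-0.898)·(-1.3,-2.2) + 0.898·(-3.5,-6.8) = (-3.2756,-6.3308)
  v5: (1-0.898)·(3.64,-3.34) + 0.898·(1.94,-4.12) = (2.1134,-4.0404)
Shoelace sum Σ(x_i·y_{i+1} − x_{i+1}·y_i):
  i=1: 4.2652·0.8122 − -0.9670·-0.9221 = +2.5724 (running +2.5724)
  i=2: -0.9670·-2.4109 − -5.4599·0.8122 = +6.7655 (running +9.3379)
  i=3: -5.4599·-6.3308 − -3.2756·-2.4109 = +26.6683 (running +36.0062)
  i=4: -3.2756·-4.0404 − 2.1134·-6.3308 = +26.6144 (running +62.6206)
  i=5: 2.1134·-0.9221 − 4.2652·-4.0404 = +15.2844 (running +77.9050)
Area = |Σ|/2 = |77.9050|/2 = 38.9525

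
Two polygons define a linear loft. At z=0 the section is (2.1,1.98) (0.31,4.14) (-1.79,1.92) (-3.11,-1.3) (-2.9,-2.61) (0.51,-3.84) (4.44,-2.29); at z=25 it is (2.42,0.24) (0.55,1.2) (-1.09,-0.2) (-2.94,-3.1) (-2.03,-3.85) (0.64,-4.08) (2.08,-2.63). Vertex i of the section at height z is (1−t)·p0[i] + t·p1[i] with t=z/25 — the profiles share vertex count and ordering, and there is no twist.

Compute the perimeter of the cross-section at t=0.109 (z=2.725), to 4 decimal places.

Perimeter at t=0.109: 22.5006

Cross-section at t=0.109: each vertex is (1-t)·p0[i] + t·p1[i].
  v1: (1-0.109)·(2.1,1.98) + 0.109·(2.42,0.24) = (2.1349,1.7903)
  v2: (1-0.109)·(0.31,4.14) + 0.109·(0.55,1.2) = (0.3362,3.8195)
  v3: (1-0.109)·(-1.79,1.92) + 0.109·(-1.09,-0.2) = (-1.7137,1.6889)
  v4: (1-0.109)·(-3.11,-1.3) + 0.109·(-2.94,-3.1) = (-3.0915,-1.4962)
  v5: (1-0.109)·(-2.9,-2.61) + 0.109·(-2.03,-3.85) = (-2.8052,-2.7452)
  v6: (1-0.109)·(0.51,-3.84) + 0.109·(0.64,-4.08) = (0.5242,-3.8662)
  v7: (1-0.109)·(4.44,-2.29) + 0.109·(2.08,-2.63) = (4.1828,-2.3271)
Perimeter = Σ |v_{i+1} − v_i|:
  edge 1→2: √(-1.7987² + 2.0292²) = 2.7117 (running 2.7117)
  edge 2→3: √(-2.0499² + -2.1306²) = 2.9566 (running 5.6682)
  edge 3→4: √(-1.3778² + -3.1851²) = 3.4703 (running 9.1386)
  edge 4→5: √(0.2863² + -1.2490²) = 1.2814 (running 10.4199)
  edge 5→6: √(3.3293² + -1.1210²) = 3.5130 (running 13.9329)
  edge 6→7: √(3.6586² + 1.5391²) = 3.9691 (running 17.9021)
  edge 7→1: √(-2.0479² + 4.1174²) = 4.5986 (running 22.5006)
Perimeter = 22.5006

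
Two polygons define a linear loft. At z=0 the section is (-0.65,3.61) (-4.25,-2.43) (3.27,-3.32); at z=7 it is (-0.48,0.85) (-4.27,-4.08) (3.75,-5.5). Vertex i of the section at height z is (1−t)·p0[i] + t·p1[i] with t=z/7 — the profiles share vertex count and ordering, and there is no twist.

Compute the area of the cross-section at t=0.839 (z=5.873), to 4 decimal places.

Cross-section at t=0.839: each vertex is (1-t)·p0[i] + t·p1[i].
  v1: (1-0.839)·(-0.65,3.61) + 0.839·(-0.48,0.85) = (-0.5074,1.2944)
  v2: (1-0.839)·(-4.25,-2.43) + 0.839·(-4.27,-4.08) = (-4.2668,-3.8144)
  v3: (1-0.839)·(3.27,-3.32) + 0.839·(3.75,-5.5) = (3.6727,-5.1490)
Shoelace sum Σ(x_i·y_{i+1} − x_{i+1}·y_i):
  i=1: -0.5074·-3.8144 − -4.2668·1.2944 = +7.4580 (running +7.4580)
  i=2: -4.2668·-5.1490 − 3.6727·-3.8144 = +35.9788 (running +43.4368)
  i=3: 3.6727·1.2944 − -0.5074·-5.1490 = +2.1414 (running +45.5782)
Area = |Σ|/2 = |45.5782|/2 = 22.7891

Area at t=0.839: 22.7891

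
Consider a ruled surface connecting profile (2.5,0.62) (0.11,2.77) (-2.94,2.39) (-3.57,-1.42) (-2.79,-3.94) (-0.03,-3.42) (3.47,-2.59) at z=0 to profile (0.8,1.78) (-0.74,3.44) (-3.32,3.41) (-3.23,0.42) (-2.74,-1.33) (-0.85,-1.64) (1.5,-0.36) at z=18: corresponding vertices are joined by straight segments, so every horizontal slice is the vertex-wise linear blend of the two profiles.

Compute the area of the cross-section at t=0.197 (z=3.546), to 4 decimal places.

Cross-section at t=0.197: each vertex is (1-t)·p0[i] + t·p1[i].
  v1: (1-0.197)·(2.5,0.62) + 0.197·(0.8,1.78) = (2.1651,0.8485)
  v2: (1-0.197)·(0.11,2.77) + 0.197·(-0.74,3.44) = (-0.0575,2.9020)
  v3: (1-0.197)·(-2.94,2.39) + 0.197·(-3.32,3.41) = (-3.0149,2.5909)
  v4: (1-0.197)·(-3.57,-1.42) + 0.197·(-3.23,0.42) = (-3.5030,-1.0575)
  v5: (1-0.197)·(-2.79,-3.94) + 0.197·(-2.74,-1.33) = (-2.7801,-3.4258)
  v6: (1-0.197)·(-0.03,-3.42) + 0.197·(-0.85,-1.64) = (-0.1915,-3.0693)
  v7: (1-0.197)·(3.47,-2.59) + 0.197·(1.5,-0.36) = (3.0819,-2.1507)
Shoelace sum Σ(x_i·y_{i+1} − x_{i+1}·y_i):
  i=1: 2.1651·2.9020 − -0.0575·0.8485 = +6.3318 (running +6.3318)
  i=2: -0.0575·2.5909 − -3.0149·2.9020 = +8.6002 (running +14.9321)
  i=3: -3.0149·-1.0575 − -3.5030·2.5909 = +12.2644 (running +27.1965)
  i=4: -3.5030·-3.4258 − -2.7801·-1.0575 = +9.0607 (running +36.2572)
  i=5: -2.7801·-3.0693 − -0.1915·-3.4258 = +7.8770 (running +44.1342)
  i=6: -0.1915·-2.1507 − 3.0819·-3.0693 = +9.8714 (running +54.0056)
  i=7: 3.0819·0.8485 − 2.1651·-2.1507 = +7.2715 (running +61.2771)
Area = |Σ|/2 = |61.2771|/2 = 30.6386

Area at t=0.197: 30.6386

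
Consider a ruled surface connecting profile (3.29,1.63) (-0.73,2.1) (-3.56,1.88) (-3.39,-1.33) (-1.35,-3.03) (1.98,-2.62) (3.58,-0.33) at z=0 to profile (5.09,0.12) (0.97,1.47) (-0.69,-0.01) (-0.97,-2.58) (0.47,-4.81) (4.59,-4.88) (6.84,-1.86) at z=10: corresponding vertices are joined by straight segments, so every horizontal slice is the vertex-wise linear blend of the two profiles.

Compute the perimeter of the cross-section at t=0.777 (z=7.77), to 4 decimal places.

Perimeter at t=0.777: 21.8023

Cross-section at t=0.777: each vertex is (1-t)·p0[i] + t·p1[i].
  v1: (1-0.777)·(3.29,1.63) + 0.777·(5.09,0.12) = (4.6886,0.4567)
  v2: (1-0.777)·(-0.73,2.1) + 0.777·(0.97,1.47) = (0.5909,1.6105)
  v3: (1-0.777)·(-3.56,1.88) + 0.777·(-0.69,-0.01) = (-1.3300,0.4115)
  v4: (1-0.777)·(-3.39,-1.33) + 0.777·(-0.97,-2.58) = (-1.5097,-2.3013)
  v5: (1-0.777)·(-1.35,-3.03) + 0.777·(0.47,-4.81) = (0.0641,-4.4131)
  v6: (1-0.777)·(1.98,-2.62) + 0.777·(4.59,-4.88) = (4.0080,-4.3760)
  v7: (1-0.777)·(3.58,-0.33) + 0.777·(6.84,-1.86) = (6.1130,-1.5188)
Perimeter = Σ |v_{i+1} − v_i|:
  edge 1→2: √(-4.0977² + 1.1538²) = 4.2570 (running 4.2570)
  edge 2→3: √(-1.9209² + -1.1990²) = 2.2644 (running 6.5214)
  edge 3→4: √(-0.1796² + -2.7127²) = 2.7187 (running 9.2401)
  edge 4→5: √(1.5738² + -2.1118²) = 2.6337 (running 11.8738)
  edge 5→6: √(3.9438² + 0.0370²) = 3.9440 (running 15.8178)
  edge 6→7: √(2.1050² + 2.8572²) = 3.5489 (running 19.3668)
  edge 7→1: √(-1.4244² + 1.9755²) = 2.4355 (running 21.8023)
Perimeter = 21.8023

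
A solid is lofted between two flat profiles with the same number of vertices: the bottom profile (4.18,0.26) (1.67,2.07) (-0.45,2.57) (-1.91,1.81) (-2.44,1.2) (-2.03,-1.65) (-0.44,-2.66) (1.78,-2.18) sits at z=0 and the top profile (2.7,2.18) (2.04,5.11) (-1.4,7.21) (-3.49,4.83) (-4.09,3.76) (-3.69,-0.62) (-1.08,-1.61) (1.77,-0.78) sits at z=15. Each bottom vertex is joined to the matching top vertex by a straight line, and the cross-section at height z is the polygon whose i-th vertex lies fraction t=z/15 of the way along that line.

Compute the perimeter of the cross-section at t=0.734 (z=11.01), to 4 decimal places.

Cross-section at t=0.734: each vertex is (1-t)·p0[i] + t·p1[i].
  v1: (1-0.734)·(4.18,0.26) + 0.734·(2.7,2.18) = (3.0937,1.6693)
  v2: (1-0.734)·(1.67,2.07) + 0.734·(2.04,5.11) = (1.9416,4.3014)
  v3: (1-0.734)·(-0.45,2.57) + 0.734·(-1.4,7.21) = (-1.1473,5.9758)
  v4: (1-0.734)·(-1.91,1.81) + 0.734·(-3.49,4.83) = (-3.0697,4.0267)
  v5: (1-0.734)·(-2.44,1.2) + 0.734·(-4.09,3.76) = (-3.6511,3.0790)
  v6: (1-0.734)·(-2.03,-1.65) + 0.734·(-3.69,-0.62) = (-3.2484,-0.8940)
  v7: (1-0.734)·(-0.44,-2.66) + 0.734·(-1.08,-1.61) = (-0.9098,-1.8893)
  v8: (1-0.734)·(1.78,-2.18) + 0.734·(1.77,-0.78) = (1.7727,-1.1524)
Perimeter = Σ |v_{i+1} − v_i|:
  edge 1→2: √(-1.1521² + 2.6321²) = 2.8732 (running 2.8732)
  edge 2→3: √(-3.0889² + 1.6744²) = 3.5135 (running 6.3867)
  edge 3→4: √(-1.9224² + -1.9491²) = 2.7376 (running 9.1243)
  edge 4→5: √(-0.5814² + -0.9476²) = 1.1118 (running 10.2361)
  edge 5→6: √(0.4027² + -3.9730²) = 3.9934 (running 14.2295)
  edge 6→7: √(2.3387² + -0.9953²) = 2.5417 (running 16.7711)
  edge 7→8: √(2.6824² + 0.7369²) = 2.7818 (running 19.5529)
  edge 8→1: √(1.3210² + 2.8217²) = 3.1156 (running 22.6685)
Perimeter = 22.6685

Perimeter at t=0.734: 22.6685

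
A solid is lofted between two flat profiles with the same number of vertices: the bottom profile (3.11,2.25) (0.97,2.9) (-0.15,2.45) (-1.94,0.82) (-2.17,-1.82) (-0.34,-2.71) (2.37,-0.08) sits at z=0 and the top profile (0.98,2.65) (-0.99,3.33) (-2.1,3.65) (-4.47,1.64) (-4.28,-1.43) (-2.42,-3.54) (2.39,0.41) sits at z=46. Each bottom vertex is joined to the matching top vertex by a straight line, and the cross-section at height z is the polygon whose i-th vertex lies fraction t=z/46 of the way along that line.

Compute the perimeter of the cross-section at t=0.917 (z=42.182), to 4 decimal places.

Perimeter at t=0.917: 20.6439

Cross-section at t=0.917: each vertex is (1-t)·p0[i] + t·p1[i].
  v1: (1-0.917)·(3.11,2.25) + 0.917·(0.98,2.65) = (1.1568,2.6168)
  v2: (1-0.917)·(0.97,2.9) + 0.917·(-0.99,3.33) = (-0.8273,3.2943)
  v3: (1-0.917)·(-0.15,2.45) + 0.917·(-2.1,3.65) = (-1.9382,3.5504)
  v4: (1-0.917)·(-1.94,0.82) + 0.917·(-4.47,1.64) = (-4.2600,1.5719)
  v5: (1-0.917)·(-2.17,-1.82) + 0.917·(-4.28,-1.43) = (-4.1049,-1.4624)
  v6: (1-0.917)·(-0.34,-2.71) + 0.917·(-2.42,-3.54) = (-2.2474,-3.4711)
  v7: (1-0.917)·(2.37,-0.08) + 0.917·(2.39,0.41) = (2.3883,0.3693)
Perimeter = Σ |v_{i+1} − v_i|:
  edge 1→2: √(-1.9841² + 0.6775²) = 2.0966 (running 2.0966)
  edge 2→3: √(-1.1108² + 0.2561²) = 1.1400 (running 3.2366)
  edge 3→4: √(-2.3219² + -1.9785²) = 3.0505 (running 6.2870)
  edge 4→5: √(0.1551² + -3.0343²) = 3.0383 (running 9.3253)
  edge 5→6: √(1.8575² + -2.0087²) = 2.7359 (running 12.0612)
  edge 6→7: √(4.6357² + 3.8404²) = 6.0199 (running 18.0811)
  edge 7→1: √(-1.2316² + 2.2475²) = 2.5628 (running 20.6439)
Perimeter = 20.6439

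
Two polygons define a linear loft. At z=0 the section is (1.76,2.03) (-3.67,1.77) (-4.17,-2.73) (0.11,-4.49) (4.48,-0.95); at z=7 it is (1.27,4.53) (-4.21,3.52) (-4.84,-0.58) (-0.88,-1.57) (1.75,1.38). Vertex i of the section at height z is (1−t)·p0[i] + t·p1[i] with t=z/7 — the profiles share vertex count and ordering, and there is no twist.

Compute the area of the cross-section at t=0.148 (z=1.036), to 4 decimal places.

Area at t=0.148: 37.3653

Cross-section at t=0.148: each vertex is (1-t)·p0[i] + t·p1[i].
  v1: (1-0.148)·(1.76,2.03) + 0.148·(1.27,4.53) = (1.6875,2.4000)
  v2: (1-0.148)·(-3.67,1.77) + 0.148·(-4.21,3.52) = (-3.7499,2.0290)
  v3: (1-0.148)·(-4.17,-2.73) + 0.148·(-4.84,-0.58) = (-4.2692,-2.4118)
  v4: (1-0.148)·(0.11,-4.49) + 0.148·(-0.88,-1.57) = (-0.0365,-4.0578)
  v5: (1-0.148)·(4.48,-0.95) + 0.148·(1.75,1.38) = (4.0760,-0.6052)
Shoelace sum Σ(x_i·y_{i+1} − x_{i+1}·y_i):
  i=1: 1.6875·2.0290 − -3.7499·2.4000 = +12.4237 (running +12.4237)
  i=2: -3.7499·-2.4118 − -4.2692·2.0290 = +17.7062 (running +30.1299)
  i=3: -4.2692·-4.0578 − -0.0365·-2.4118 = +17.2355 (running +47.3654)
  i=4: -0.0365·-0.6052 − 4.0760·-4.0578 = +16.5617 (running +63.9271)
  i=5: 4.0760·2.4000 − 1.6875·-0.6052 = +10.8035 (running +74.7306)
Area = |Σ|/2 = |74.7306|/2 = 37.3653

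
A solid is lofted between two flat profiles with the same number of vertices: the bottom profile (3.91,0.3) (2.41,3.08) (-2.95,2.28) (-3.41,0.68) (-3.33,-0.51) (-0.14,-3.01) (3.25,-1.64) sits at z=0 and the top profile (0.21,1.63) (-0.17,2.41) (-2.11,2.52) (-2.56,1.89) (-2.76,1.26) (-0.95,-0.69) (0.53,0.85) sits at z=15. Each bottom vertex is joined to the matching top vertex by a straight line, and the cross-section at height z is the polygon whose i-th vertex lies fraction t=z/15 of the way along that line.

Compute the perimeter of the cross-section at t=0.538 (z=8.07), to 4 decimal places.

Cross-section at t=0.538: each vertex is (1-t)·p0[i] + t·p1[i].
  v1: (1-0.538)·(3.91,0.3) + 0.538·(0.21,1.63) = (1.9194,1.0155)
  v2: (1-0.538)·(2.41,3.08) + 0.538·(-0.17,2.41) = (1.0220,2.7195)
  v3: (1-0.538)·(-2.95,2.28) + 0.538·(-2.11,2.52) = (-2.4981,2.4091)
  v4: (1-0.538)·(-3.41,0.68) + 0.538·(-2.56,1.89) = (-2.9527,1.3310)
  v5: (1-0.538)·(-3.33,-0.51) + 0.538·(-2.76,1.26) = (-3.0233,0.4423)
  v6: (1-0.538)·(-0.14,-3.01) + 0.538·(-0.95,-0.69) = (-0.5758,-1.7618)
  v7: (1-0.538)·(3.25,-1.64) + 0.538·(0.53,0.85) = (1.7866,-0.3004)
Perimeter = Σ |v_{i+1} − v_i|:
  edge 1→2: √(-0.8974² + 1.7040²) = 1.9259 (running 1.9259)
  edge 2→3: √(-3.5200² + -0.3104²) = 3.5337 (running 5.4596)
  edge 3→4: √(-0.4546² + -1.0781²) = 1.1701 (running 6.6297)
  edge 4→5: √(-0.0706² + -0.8887²) = 0.8915 (running 7.5212)
  edge 5→6: √(2.4476² + -2.2041²) = 3.2937 (running 10.8149)
  edge 6→7: √(2.3624² + 1.4615²) = 2.7779 (running 13.5928)
  edge 7→1: √(0.1328² + 1.3159²) = 1.3226 (running 14.9154)
Perimeter = 14.9154

Perimeter at t=0.538: 14.9154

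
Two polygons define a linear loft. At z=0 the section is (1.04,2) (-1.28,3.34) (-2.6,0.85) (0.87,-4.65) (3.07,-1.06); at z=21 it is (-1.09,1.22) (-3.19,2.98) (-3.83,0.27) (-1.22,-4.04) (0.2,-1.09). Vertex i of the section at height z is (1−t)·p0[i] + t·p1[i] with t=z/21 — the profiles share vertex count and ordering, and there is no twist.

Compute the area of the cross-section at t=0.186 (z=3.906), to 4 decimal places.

Cross-section at t=0.186: each vertex is (1-t)·p0[i] + t·p1[i].
  v1: (1-0.186)·(1.04,2) + 0.186·(-1.09,1.22) = (0.6438,1.8549)
  v2: (1-0.186)·(-1.28,3.34) + 0.186·(-3.19,2.98) = (-1.6353,3.2730)
  v3: (1-0.186)·(-2.6,0.85) + 0.186·(-3.83,0.27) = (-2.8288,0.7421)
  v4: (1-0.186)·(0.87,-4.65) + 0.186·(-1.22,-4.04) = (0.4813,-4.5365)
  v5: (1-0.186)·(3.07,-1.06) + 0.186·(0.2,-1.09) = (2.5362,-1.0656)
Shoelace sum Σ(x_i·y_{i+1} − x_{i+1}·y_i):
  i=1: 0.6438·3.2730 − -1.6353·1.8549 = +5.1405 (running +5.1405)
  i=2: -1.6353·0.7421 − -2.8288·3.2730 = +8.0452 (running +13.1857)
  i=3: -2.8288·-4.5365 − 0.4813·0.7421 = +12.4757 (running +25.6614)
  i=4: 0.4813·-1.0656 − 2.5362·-4.5365 = +10.9927 (running +36.6541)
  i=5: 2.5362·1.8549 − 0.6438·-1.0656 = +5.3905 (running +42.0445)
Area = |Σ|/2 = |42.0445|/2 = 21.0223

Area at t=0.186: 21.0223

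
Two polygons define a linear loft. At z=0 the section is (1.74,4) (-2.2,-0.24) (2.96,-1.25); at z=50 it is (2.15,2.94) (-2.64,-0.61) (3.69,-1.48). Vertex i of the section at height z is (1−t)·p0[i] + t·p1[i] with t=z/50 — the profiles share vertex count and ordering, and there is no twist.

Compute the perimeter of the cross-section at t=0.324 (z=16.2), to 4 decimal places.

Perimeter at t=0.324: 16.5989

Cross-section at t=0.324: each vertex is (1-t)·p0[i] + t·p1[i].
  v1: (1-0.324)·(1.74,4) + 0.324·(2.15,2.94) = (1.8728,3.6566)
  v2: (1-0.324)·(-2.2,-0.24) + 0.324·(-2.64,-0.61) = (-2.3426,-0.3599)
  v3: (1-0.324)·(2.96,-1.25) + 0.324·(3.69,-1.48) = (3.1965,-1.3245)
Perimeter = Σ |v_{i+1} − v_i|:
  edge 1→2: √(-4.2154² + -4.0164²) = 5.8225 (running 5.8225)
  edge 2→3: √(5.5391² + -0.9646²) = 5.6224 (running 11.4449)
  edge 3→1: √(-1.3237² + 4.9811²) = 5.1540 (running 16.5989)
Perimeter = 16.5989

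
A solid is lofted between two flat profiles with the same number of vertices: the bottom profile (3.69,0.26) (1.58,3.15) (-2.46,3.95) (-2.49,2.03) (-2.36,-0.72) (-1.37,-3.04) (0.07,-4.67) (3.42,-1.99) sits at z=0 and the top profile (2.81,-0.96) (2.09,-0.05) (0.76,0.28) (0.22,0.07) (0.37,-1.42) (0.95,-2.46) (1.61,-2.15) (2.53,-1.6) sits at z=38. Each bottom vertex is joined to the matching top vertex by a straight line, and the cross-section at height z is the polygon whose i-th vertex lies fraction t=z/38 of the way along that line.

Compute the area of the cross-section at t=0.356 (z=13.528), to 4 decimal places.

Area at t=0.356: 21.7442

Cross-section at t=0.356: each vertex is (1-t)·p0[i] + t·p1[i].
  v1: (1-0.356)·(3.69,0.26) + 0.356·(2.81,-0.96) = (3.3767,-0.1743)
  v2: (1-0.356)·(1.58,3.15) + 0.356·(2.09,-0.05) = (1.7616,2.0108)
  v3: (1-0.356)·(-2.46,3.95) + 0.356·(0.76,0.28) = (-1.3137,2.6435)
  v4: (1-0.356)·(-2.49,2.03) + 0.356·(0.22,0.07) = (-1.5252,1.3322)
  v5: (1-0.356)·(-2.36,-0.72) + 0.356·(0.37,-1.42) = (-1.3881,-0.9692)
  v6: (1-0.356)·(-1.37,-3.04) + 0.356·(0.95,-2.46) = (-0.5441,-2.8335)
  v7: (1-0.356)·(0.07,-4.67) + 0.356·(1.61,-2.15) = (0.6182,-3.7729)
  v8: (1-0.356)·(3.42,-1.99) + 0.356·(2.53,-1.6) = (3.1032,-1.8512)
Shoelace sum Σ(x_i·y_{i+1} − x_{i+1}·y_i):
  i=1: 3.3767·2.0108 − 1.7616·-0.1743 = +7.0970 (running +7.0970)
  i=2: 1.7616·2.6435 − -1.3137·2.0108 = +7.2982 (running +14.3952)
  i=3: -1.3137·1.3322 − -1.5252·2.6435 = +2.2818 (running +16.6770)
  i=4: -1.5252·-0.9692 − -1.3881·1.3322 = +3.3276 (running +20.0046)
  i=5: -1.3881·-2.8335 − -0.5441·-0.9692 = +3.4059 (running +23.4105)
  i=6: -0.5441·-3.7729 − 0.6182·-2.8335 = +3.8045 (running +27.2150)
  i=7: 0.6182·-1.8512 − 3.1032·-3.7729 = +10.5634 (running +37.7784)
  i=8: 3.1032·-0.1743 − 3.3767·-1.8512 = +5.7099 (running +43.4883)
Area = |Σ|/2 = |43.4883|/2 = 21.7442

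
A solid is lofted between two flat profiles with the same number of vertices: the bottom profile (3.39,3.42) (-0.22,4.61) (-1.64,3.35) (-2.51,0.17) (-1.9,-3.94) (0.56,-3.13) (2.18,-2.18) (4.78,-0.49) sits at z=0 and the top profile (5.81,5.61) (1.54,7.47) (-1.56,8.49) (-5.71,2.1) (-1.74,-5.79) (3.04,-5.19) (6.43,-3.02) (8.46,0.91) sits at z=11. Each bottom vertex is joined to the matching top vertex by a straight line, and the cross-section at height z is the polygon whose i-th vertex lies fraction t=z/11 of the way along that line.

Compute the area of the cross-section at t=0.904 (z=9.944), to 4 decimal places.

Area at t=0.904: 121.5619

Cross-section at t=0.904: each vertex is (1-t)·p0[i] + t·p1[i].
  v1: (1-0.904)·(3.39,3.42) + 0.904·(5.81,5.61) = (5.5777,5.3998)
  v2: (1-0.904)·(-0.22,4.61) + 0.904·(1.54,7.47) = (1.3710,7.1954)
  v3: (1-0.904)·(-1.64,3.35) + 0.904·(-1.56,8.49) = (-1.5677,7.9966)
  v4: (1-0.904)·(-2.51,0.17) + 0.904·(-5.71,2.1) = (-5.4028,1.9147)
  v5: (1-0.904)·(-1.9,-3.94) + 0.904·(-1.74,-5.79) = (-1.7554,-5.6124)
  v6: (1-0.904)·(0.56,-3.13) + 0.904·(3.04,-5.19) = (2.8019,-4.9922)
  v7: (1-0.904)·(2.18,-2.18) + 0.904·(6.43,-3.02) = (6.0220,-2.9394)
  v8: (1-0.904)·(4.78,-0.49) + 0.904·(8.46,0.91) = (8.1067,0.7756)
Shoelace sum Σ(x_i·y_{i+1} − x_{i+1}·y_i):
  i=1: 5.5777·7.1954 − 1.3710·5.3998 = +32.7306 (running +32.7306)
  i=2: 1.3710·7.9966 − -1.5677·7.1954 = +22.2438 (running +54.9743)
  i=3: -1.5677·1.9147 − -5.4028·7.9966 = +40.2021 (running +95.1765)
  i=4: -5.4028·-5.6124 − -1.7554·1.9147 = +33.6837 (running +128.8602)
  i=5: -1.7554·-4.9922 − 2.8019·-5.6124 = +24.4887 (running +153.3488)
  i=6: 2.8019·-2.9394 − 6.0220·-4.9922 = +21.8274 (running +175.1763)
  i=7: 6.0220·0.7756 − 8.1067·-2.9394 = +28.4992 (running +203.6755)
  i=8: 8.1067·5.3998 − 5.5777·0.7756 = +39.4483 (running +243.1238)
Area = |Σ|/2 = |243.1238|/2 = 121.5619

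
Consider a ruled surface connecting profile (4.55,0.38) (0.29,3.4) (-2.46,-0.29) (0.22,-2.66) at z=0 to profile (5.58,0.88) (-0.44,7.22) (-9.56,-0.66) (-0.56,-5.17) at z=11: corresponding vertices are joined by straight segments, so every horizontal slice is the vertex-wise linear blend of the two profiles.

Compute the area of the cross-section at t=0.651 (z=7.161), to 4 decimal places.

Area at t=0.651: 62.5621

Cross-section at t=0.651: each vertex is (1-t)·p0[i] + t·p1[i].
  v1: (1-0.651)·(4.55,0.38) + 0.651·(5.58,0.88) = (5.2205,0.7055)
  v2: (1-0.651)·(0.29,3.4) + 0.651·(-0.44,7.22) = (-0.1852,5.8868)
  v3: (1-0.651)·(-2.46,-0.29) + 0.651·(-9.56,-0.66) = (-7.0821,-0.5309)
  v4: (1-0.651)·(0.22,-2.66) + 0.651·(-0.56,-5.17) = (-0.2878,-4.2940)
Shoelace sum Σ(x_i·y_{i+1} − x_{i+1}·y_i):
  i=1: 5.2205·5.8868 − -0.1852·0.7055 = +30.8630 (running +30.8630)
  i=2: -0.1852·-0.5309 − -7.0821·5.8868 = +41.7894 (running +72.6524)
  i=3: -7.0821·-4.2940 − -0.2878·-0.5309 = +30.2578 (running +102.9102)
  i=4: -0.2878·0.7055 − 5.2205·-4.2940 = +22.2140 (running +125.1242)
Area = |Σ|/2 = |125.1242|/2 = 62.5621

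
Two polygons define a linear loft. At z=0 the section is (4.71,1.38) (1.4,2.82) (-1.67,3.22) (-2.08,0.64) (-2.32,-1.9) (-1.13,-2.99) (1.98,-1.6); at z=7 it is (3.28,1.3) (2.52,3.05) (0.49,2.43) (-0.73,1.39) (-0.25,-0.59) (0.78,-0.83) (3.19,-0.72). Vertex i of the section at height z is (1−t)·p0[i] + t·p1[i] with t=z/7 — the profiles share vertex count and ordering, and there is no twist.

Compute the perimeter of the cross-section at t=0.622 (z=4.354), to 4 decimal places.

Cross-section at t=0.622: each vertex is (1-t)·p0[i] + t·p1[i].
  v1: (1-0.622)·(4.71,1.38) + 0.622·(3.28,1.3) = (3.8205,1.3302)
  v2: (1-0.622)·(1.4,2.82) + 0.622·(2.52,3.05) = (2.0966,2.9631)
  v3: (1-0.622)·(-1.67,3.22) + 0.622·(0.49,2.43) = (-0.3265,2.7286)
  v4: (1-0.622)·(-2.08,0.64) + 0.622·(-0.73,1.39) = (-1.2403,1.1065)
  v5: (1-0.622)·(-2.32,-1.9) + 0.622·(-0.25,-0.59) = (-1.0325,-1.0852)
  v6: (1-0.622)·(-1.13,-2.99) + 0.622·(0.78,-0.83) = (0.0580,-1.6465)
  v7: (1-0.622)·(1.98,-1.6) + 0.622·(3.19,-0.72) = (2.7326,-1.0526)
Perimeter = Σ |v_{i+1} − v_i|:
  edge 1→2: √(-1.7239² + 1.6328²) = 2.3744 (running 2.3744)
  edge 2→3: √(-2.4231² + -0.2344²) = 2.4344 (running 4.8089)
  edge 3→4: √(-0.9138² + -1.6221²) = 1.8618 (running 6.6707)
  edge 4→5: √(0.2078² + -2.1917²) = 2.2015 (running 8.8722)
  edge 5→6: √(1.0905² + -0.5613²) = 1.2265 (running 10.0987)
  edge 6→7: √(2.6746² + 0.5938²) = 2.7397 (running 12.8384)
  edge 7→1: √(1.0879² + 2.3829²) = 2.6195 (running 15.4579)
Perimeter = 15.4579

Perimeter at t=0.622: 15.4579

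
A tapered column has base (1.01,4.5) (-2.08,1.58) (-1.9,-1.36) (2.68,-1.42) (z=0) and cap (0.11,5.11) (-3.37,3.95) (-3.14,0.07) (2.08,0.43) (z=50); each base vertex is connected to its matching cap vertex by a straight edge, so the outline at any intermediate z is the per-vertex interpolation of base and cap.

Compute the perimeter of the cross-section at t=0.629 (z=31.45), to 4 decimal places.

Cross-section at t=0.629: each vertex is (1-t)·p0[i] + t·p1[i].
  v1: (1-0.629)·(1.01,4.5) + 0.629·(0.11,5.11) = (0.4439,4.8837)
  v2: (1-0.629)·(-2.08,1.58) + 0.629·(-3.37,3.95) = (-2.8914,3.0707)
  v3: (1-0.629)·(-1.9,-1.36) + 0.629·(-3.14,0.07) = (-2.6800,-0.4605)
  v4: (1-0.629)·(2.68,-1.42) + 0.629·(2.08,0.43) = (2.3026,-0.2563)
Perimeter = Σ |v_{i+1} − v_i|:
  edge 1→2: √(-3.3353² + -1.8130²) = 3.7962 (running 3.7962)
  edge 2→3: √(0.2115² + -3.5313²) = 3.5376 (running 7.3338)
  edge 3→4: √(4.9826² + 0.2042²) = 4.9867 (running 12.3205)
  edge 4→1: √(-1.8587² + 5.1400²) = 5.4658 (running 17.7863)
Perimeter = 17.7863

Perimeter at t=0.629: 17.7863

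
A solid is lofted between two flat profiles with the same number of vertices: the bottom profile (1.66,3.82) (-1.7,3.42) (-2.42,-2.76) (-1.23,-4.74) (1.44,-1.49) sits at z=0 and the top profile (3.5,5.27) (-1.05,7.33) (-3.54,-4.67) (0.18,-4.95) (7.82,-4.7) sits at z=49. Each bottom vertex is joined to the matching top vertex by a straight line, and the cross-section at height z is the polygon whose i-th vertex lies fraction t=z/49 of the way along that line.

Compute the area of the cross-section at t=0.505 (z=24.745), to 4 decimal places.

Cross-section at t=0.505: each vertex is (1-t)·p0[i] + t·p1[i].
  v1: (1-0.505)·(1.66,3.82) + 0.505·(3.5,5.27) = (2.5892,4.5522)
  v2: (1-0.505)·(-1.7,3.42) + 0.505·(-1.05,7.33) = (-1.3718,5.3945)
  v3: (1-0.505)·(-2.42,-2.76) + 0.505·(-3.54,-4.67) = (-2.9856,-3.7245)
  v4: (1-0.505)·(-1.23,-4.74) + 0.505·(0.18,-4.95) = (-0.5180,-4.8460)
  v5: (1-0.505)·(1.44,-1.49) + 0.505·(7.82,-4.7) = (4.6619,-3.1111)
Shoelace sum Σ(x_i·y_{i+1} − x_{i+1}·y_i):
  i=1: 2.5892·5.3945 − -1.3718·4.5522 = +20.2121 (running +20.2121)
  i=2: -1.3718·-3.7245 − -2.9856·5.3945 = +21.2151 (running +41.4272)
  i=3: -2.9856·-4.8460 − -0.5180·-3.7245 = +12.5392 (running +53.9665)
  i=4: -0.5180·-3.1111 − 4.6619·-4.8460 = +24.2032 (running +78.1696)
  i=5: 4.6619·4.5522 − 2.5892·-3.1111 = +29.2773 (running +107.4469)
Area = |Σ|/2 = |107.4469|/2 = 53.7235

Area at t=0.505: 53.7235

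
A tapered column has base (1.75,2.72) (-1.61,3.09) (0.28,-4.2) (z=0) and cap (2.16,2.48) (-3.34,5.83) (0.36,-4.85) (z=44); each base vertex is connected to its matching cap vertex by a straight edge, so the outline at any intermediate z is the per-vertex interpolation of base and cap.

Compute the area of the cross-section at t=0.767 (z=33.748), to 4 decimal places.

Cross-section at t=0.767: each vertex is (1-t)·p0[i] + t·p1[i].
  v1: (1-0.767)·(1.75,2.72) + 0.767·(2.16,2.48) = (2.0645,2.5359)
  v2: (1-0.767)·(-1.61,3.09) + 0.767·(-3.34,5.83) = (-2.9369,5.1916)
  v3: (1-0.767)·(0.28,-4.2) + 0.767·(0.36,-4.85) = (0.3414,-4.6986)
Shoelace sum Σ(x_i·y_{i+1} − x_{i+1}·y_i):
  i=1: 2.0645·5.1916 − -2.9369·2.5359 = +18.1656 (running +18.1656)
  i=2: -2.9369·-4.6986 − 0.3414·5.1916 = +12.0270 (running +30.1927)
  i=3: 0.3414·2.5359 − 2.0645·-4.6986 = +10.5657 (running +40.7583)
Area = |Σ|/2 = |40.7583|/2 = 20.3792

Area at t=0.767: 20.3792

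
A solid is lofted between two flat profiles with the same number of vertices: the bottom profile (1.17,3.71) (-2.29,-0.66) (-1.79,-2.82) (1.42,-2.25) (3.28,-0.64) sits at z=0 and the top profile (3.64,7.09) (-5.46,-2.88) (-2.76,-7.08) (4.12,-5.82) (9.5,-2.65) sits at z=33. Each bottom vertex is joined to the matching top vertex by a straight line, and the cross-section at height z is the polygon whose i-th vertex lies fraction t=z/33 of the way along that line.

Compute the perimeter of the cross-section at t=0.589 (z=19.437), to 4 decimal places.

Cross-section at t=0.589: each vertex is (1-t)·p0[i] + t·p1[i].
  v1: (1-0.589)·(1.17,3.71) + 0.589·(3.64,7.09) = (2.6248,5.7008)
  v2: (1-0.589)·(-2.29,-0.66) + 0.589·(-5.46,-2.88) = (-4.1571,-1.9676)
  v3: (1-0.589)·(-1.79,-2.82) + 0.589·(-2.76,-7.08) = (-2.3613,-5.3291)
  v4: (1-0.589)·(1.42,-2.25) + 0.589·(4.12,-5.82) = (3.0103,-4.3527)
  v5: (1-0.589)·(3.28,-0.64) + 0.589·(9.5,-2.65) = (6.9436,-1.8239)
Perimeter = Σ |v_{i+1} − v_i|:
  edge 1→2: √(-6.7820² + -7.6684²) = 10.2372 (running 10.2372)
  edge 2→3: √(1.7958² + -3.3616²) = 3.8112 (running 14.0483)
  edge 3→4: √(5.3716² + 0.9764²) = 5.4597 (running 19.5080)
  edge 4→5: √(3.9333² + 2.5288²) = 4.6761 (running 24.1841)
  edge 5→1: √(-4.3187² + 7.5247²) = 8.6760 (running 32.8600)
Perimeter = 32.8600

Perimeter at t=0.589: 32.8600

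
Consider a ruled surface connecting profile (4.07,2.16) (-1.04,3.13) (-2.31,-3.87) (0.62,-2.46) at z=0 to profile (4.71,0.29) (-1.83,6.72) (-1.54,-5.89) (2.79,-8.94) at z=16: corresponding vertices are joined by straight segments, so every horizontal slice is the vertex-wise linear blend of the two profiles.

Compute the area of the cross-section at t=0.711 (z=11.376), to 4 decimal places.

Cross-section at t=0.711: each vertex is (1-t)·p0[i] + t·p1[i].
  v1: (1-0.711)·(4.07,2.16) + 0.711·(4.71,0.29) = (4.5250,0.8304)
  v2: (1-0.711)·(-1.04,3.13) + 0.711·(-1.83,6.72) = (-1.6017,5.6825)
  v3: (1-0.711)·(-2.31,-3.87) + 0.711·(-1.54,-5.89) = (-1.7625,-5.3062)
  v4: (1-0.711)·(0.62,-2.46) + 0.711·(2.79,-8.94) = (2.1629,-7.0673)
Shoelace sum Σ(x_i·y_{i+1} − x_{i+1}·y_i):
  i=1: 4.5250·5.6825 − -1.6017·0.8304 = +27.0436 (running +27.0436)
  i=2: -1.6017·-5.3062 − -1.7625·5.6825 = +18.5145 (running +45.5581)
  i=3: -1.7625·-7.0673 − 2.1629·-5.3062 = +23.9330 (running +69.4910)
  i=4: 2.1629·0.8304 − 4.5250·-7.0673 = +33.7758 (running +103.2669)
Area = |Σ|/2 = |103.2669|/2 = 51.6334

Area at t=0.711: 51.6334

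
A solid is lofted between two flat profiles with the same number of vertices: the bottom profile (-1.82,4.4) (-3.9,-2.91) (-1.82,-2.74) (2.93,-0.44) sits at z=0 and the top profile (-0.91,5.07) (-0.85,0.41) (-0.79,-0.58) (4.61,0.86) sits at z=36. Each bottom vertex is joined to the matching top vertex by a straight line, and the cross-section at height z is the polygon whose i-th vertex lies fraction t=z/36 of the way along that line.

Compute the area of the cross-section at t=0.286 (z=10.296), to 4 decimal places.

Cross-section at t=0.286: each vertex is (1-t)·p0[i] + t·p1[i].
  v1: (1-0.286)·(-1.82,4.4) + 0.286·(-0.91,5.07) = (-1.5597,4.5916)
  v2: (1-0.286)·(-3.9,-2.91) + 0.286·(-0.85,0.41) = (-3.0277,-1.9605)
  v3: (1-0.286)·(-1.82,-2.74) + 0.286·(-0.79,-0.58) = (-1.5254,-2.1222)
  v4: (1-0.286)·(2.93,-0.44) + 0.286·(4.61,0.86) = (3.4105,-0.0682)
Shoelace sum Σ(x_i·y_{i+1} − x_{i+1}·y_i):
  i=1: -1.5597·-1.9605 − -3.0277·4.5916 = +16.9599 (running +16.9599)
  i=2: -3.0277·-2.1222 − -1.5254·-1.9605 = +3.4350 (running +20.3948)
  i=3: -1.5254·-0.0682 − 3.4105·-2.1222 = +7.3419 (running +27.7367)
  i=4: 3.4105·4.5916 − -1.5597·-0.0682 = +15.5533 (running +43.2900)
Area = |Σ|/2 = |43.2900|/2 = 21.6450

Area at t=0.286: 21.6450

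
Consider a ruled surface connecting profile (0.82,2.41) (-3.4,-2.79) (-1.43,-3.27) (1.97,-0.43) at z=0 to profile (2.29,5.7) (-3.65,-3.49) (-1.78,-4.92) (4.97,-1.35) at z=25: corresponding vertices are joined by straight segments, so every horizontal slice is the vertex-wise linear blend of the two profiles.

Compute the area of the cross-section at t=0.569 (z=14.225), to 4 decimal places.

Area at t=0.569: 26.9775

Cross-section at t=0.569: each vertex is (1-t)·p0[i] + t·p1[i].
  v1: (1-0.569)·(0.82,2.41) + 0.569·(2.29,5.7) = (1.6564,4.2820)
  v2: (1-0.569)·(-3.4,-2.79) + 0.569·(-3.65,-3.49) = (-3.5423,-3.1883)
  v3: (1-0.569)·(-1.43,-3.27) + 0.569·(-1.78,-4.92) = (-1.6291,-4.2088)
  v4: (1-0.569)·(1.97,-0.43) + 0.569·(4.97,-1.35) = (3.6770,-0.9535)
Shoelace sum Σ(x_i·y_{i+1} − x_{i+1}·y_i):
  i=1: 1.6564·-3.1883 − -3.5423·4.2820 = +9.8868 (running +9.8868)
  i=2: -3.5423·-4.2088 − -1.6291·-3.1883 = +9.7146 (running +19.6013)
  i=3: -1.6291·-0.9535 − 3.6770·-4.2088 = +17.0293 (running +36.6306)
  i=4: 3.6770·4.2820 − 1.6564·-0.9535 = +17.3243 (running +53.9550)
Area = |Σ|/2 = |53.9550|/2 = 26.9775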